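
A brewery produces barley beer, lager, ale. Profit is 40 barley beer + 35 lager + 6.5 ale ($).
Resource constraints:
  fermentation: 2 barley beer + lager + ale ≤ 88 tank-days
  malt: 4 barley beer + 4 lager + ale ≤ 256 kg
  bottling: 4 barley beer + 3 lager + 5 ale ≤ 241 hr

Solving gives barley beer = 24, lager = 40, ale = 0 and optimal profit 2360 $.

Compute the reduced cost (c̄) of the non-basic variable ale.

-6

Check each constraint at x*: fermentation 88/88 (tight); malt 256/256 (tight); bottling 216/241 (slack 25).
By complementary slackness, y = 0 for the non-binding constraint.
From A_Bᵀ y = c: 2·y_fermentation + 4·y_malt = 40; 1·y_fermentation + 4·y_malt = 35.
This yields shadow prices y_fermentation = 5, y_malt = 7.5.
Reduced cost of ale: c₃ − yᵀa₃ = 6.5 − (5·1 + 7.5·1) = 6.5 − 12.5 = -6.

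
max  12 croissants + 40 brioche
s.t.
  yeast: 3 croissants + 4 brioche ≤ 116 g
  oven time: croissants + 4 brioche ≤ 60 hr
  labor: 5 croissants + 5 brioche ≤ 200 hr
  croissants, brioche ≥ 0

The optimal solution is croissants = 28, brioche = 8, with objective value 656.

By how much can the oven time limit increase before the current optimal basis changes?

Binding constraints: yeast, oven time. The basis is B = [[3,4],[1,4]] with det 8.
Per unit increase in oven time, x* moves by d = (-0.5, 0.375).
The basis stays optimal until croissants reaches 0; allowable increase = 56 hr.

56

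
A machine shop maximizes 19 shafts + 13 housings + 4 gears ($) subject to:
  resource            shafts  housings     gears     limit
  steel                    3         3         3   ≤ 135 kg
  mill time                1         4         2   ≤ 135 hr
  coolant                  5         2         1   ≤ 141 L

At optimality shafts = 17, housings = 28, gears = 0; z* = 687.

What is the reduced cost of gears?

Binding: steel and coolant. Non-binding: mill time (6 unused).
Slack constraints have shadow price 0 (complementary slackness).
From A_Bᵀ y = c: 3·y_steel + 5·y_coolant = 19; 3·y_steel + 2·y_coolant = 13.
Solving: y_steel = 3, y_coolant = 2.
Reduced cost of gears: c₃ − yᵀa₃ = 4 − (3·3 + 2·1) = 4 − 11 = -7.

-7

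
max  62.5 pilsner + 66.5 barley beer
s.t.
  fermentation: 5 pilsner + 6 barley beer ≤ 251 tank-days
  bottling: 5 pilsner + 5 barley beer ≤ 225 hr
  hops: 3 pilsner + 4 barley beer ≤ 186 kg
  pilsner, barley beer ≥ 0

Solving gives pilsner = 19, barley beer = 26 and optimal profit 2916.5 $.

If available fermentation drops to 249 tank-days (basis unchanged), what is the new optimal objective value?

Binding: fermentation and bottling. Non-binding: hops (25 unused).
Since hops is not tight, its dual is 0.
Dual feasibility on the basic columns requires 5·y_fermentation + 5·y_bottling = 62.5, 6·y_fermentation + 5·y_bottling = 66.5.
→ y_fermentation = 4 and y_bottling = 8.5.
Δz = y_fermentation·Δb = 4 × (-2) = -8, so new z* = 2916.5 − 8 = 2908.5.

2908.5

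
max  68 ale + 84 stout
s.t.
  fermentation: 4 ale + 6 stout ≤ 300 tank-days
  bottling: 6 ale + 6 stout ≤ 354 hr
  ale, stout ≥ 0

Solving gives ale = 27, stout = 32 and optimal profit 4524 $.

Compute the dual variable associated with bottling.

At the optimum: fermentation uses 300 of 300 (binding); bottling uses 354 of 354 (binding).
Dual feasibility on the basic columns requires 4·y_fermentation + 6·y_bottling = 68, 6·y_fermentation + 6·y_bottling = 84.
→ y_fermentation = 8 and y_bottling = 6.
Shadow price of bottling = 6.

6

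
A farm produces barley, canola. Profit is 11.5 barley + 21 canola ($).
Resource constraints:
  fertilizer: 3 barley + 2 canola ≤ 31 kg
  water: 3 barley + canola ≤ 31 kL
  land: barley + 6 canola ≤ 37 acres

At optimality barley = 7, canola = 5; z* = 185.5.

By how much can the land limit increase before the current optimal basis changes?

Binding constraints: fertilizer, land. The basis is B = [[3,2],[1,6]] with det 16.
Per unit increase in land, x* moves by d = (-0.125, 0.1875).
The basis stays optimal until barley reaches 0; allowable increase = 56 acres.

56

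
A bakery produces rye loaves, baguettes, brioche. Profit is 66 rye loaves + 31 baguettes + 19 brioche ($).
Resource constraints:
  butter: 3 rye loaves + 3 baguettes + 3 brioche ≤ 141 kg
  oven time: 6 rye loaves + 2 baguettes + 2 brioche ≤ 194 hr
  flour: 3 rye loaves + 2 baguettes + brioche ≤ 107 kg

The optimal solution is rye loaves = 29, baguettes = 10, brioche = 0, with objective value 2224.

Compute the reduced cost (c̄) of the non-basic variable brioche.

-3

At the optimum: butter uses 117 of 141 (slack = 24); oven time uses 194 of 194 (binding); flour uses 107 of 107 (binding).
Since butter is not tight, its dual is 0.
The binding rows give the dual system: 6·y_oven time + 3·y_flour = 66 and 2·y_oven time + 2·y_flour = 31.
→ y_oven time = 6.5 and y_flour = 9.
Reduced cost of brioche: c₃ − yᵀa₃ = 19 − (6.5·2 + 9·1) = 19 − 22 = -3.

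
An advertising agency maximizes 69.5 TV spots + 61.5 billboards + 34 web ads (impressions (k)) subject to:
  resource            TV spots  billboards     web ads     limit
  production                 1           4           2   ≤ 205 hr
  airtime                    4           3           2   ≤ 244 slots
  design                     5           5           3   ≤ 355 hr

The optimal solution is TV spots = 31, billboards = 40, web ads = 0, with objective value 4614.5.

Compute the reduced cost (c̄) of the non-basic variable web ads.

Check each constraint at x*: production 191/205 (slack 14); airtime 244/244 (tight); design 355/355 (tight).
By complementary slackness, y = 0 for the non-binding constraint.
The binding rows give the dual system: 4·y_airtime + 5·y_design = 69.5 and 3·y_airtime + 5·y_design = 61.5.
Solving: y_airtime = 8, y_design = 7.5.
Reduced cost of web ads: c₃ − yᵀa₃ = 34 − (8·2 + 7.5·3) = 34 − 38.5 = -4.5.

-4.5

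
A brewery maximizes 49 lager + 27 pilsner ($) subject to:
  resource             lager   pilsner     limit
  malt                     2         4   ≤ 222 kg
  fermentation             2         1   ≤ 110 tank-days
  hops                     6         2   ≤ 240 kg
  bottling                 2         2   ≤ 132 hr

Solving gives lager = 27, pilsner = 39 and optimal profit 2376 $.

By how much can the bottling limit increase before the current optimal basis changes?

4.8

Binding constraints: hops, bottling. The basis is B = [[6,2],[2,2]] with det 8.
Per unit increase in bottling, x* moves by d = (-0.25, 0.75).
The basis stays optimal until malt becomes binding; allowable increase = 4.8 hr.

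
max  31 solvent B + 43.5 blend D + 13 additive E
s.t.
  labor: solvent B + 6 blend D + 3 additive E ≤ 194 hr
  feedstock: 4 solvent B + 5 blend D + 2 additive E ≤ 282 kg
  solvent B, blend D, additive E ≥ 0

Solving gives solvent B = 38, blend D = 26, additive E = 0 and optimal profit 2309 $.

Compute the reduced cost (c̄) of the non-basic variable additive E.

-5

Both labor and feedstock are binding at x*.
From A_Bᵀ y = c: 1·y_labor + 4·y_feedstock = 31; 6·y_labor + 5·y_feedstock = 43.5.
This yields shadow prices y_labor = 1, y_feedstock = 7.5.
Reduced cost of additive E: c₃ − yᵀa₃ = 13 − (1·3 + 7.5·2) = 13 − 18 = -5.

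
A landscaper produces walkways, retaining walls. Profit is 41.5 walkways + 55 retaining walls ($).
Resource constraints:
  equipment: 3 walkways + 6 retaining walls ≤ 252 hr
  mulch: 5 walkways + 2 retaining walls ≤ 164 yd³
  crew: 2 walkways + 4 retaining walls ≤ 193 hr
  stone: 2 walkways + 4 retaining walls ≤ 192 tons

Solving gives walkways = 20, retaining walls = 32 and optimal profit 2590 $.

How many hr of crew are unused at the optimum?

crew used = 2·20 + 4·32 = 168; slack = 193 − 168 = 25.

25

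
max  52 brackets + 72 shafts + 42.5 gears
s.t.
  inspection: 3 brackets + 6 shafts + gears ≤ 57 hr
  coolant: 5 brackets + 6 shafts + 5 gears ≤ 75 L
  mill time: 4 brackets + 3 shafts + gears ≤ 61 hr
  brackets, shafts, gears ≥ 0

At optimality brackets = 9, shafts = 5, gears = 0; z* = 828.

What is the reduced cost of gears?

-1.5

Check each constraint at x*: inspection 57/57 (tight); coolant 75/75 (tight); mill time 51/61 (slack 10).
Since mill time is not tight, its dual is 0.
The binding rows give the dual system: 3·y_inspection + 5·y_coolant = 52 and 6·y_inspection + 6·y_coolant = 72.
→ y_inspection = 4 and y_coolant = 8.
Reduced cost of gears: c₃ − yᵀa₃ = 42.5 − (4·1 + 8·5) = 42.5 − 44 = -1.5.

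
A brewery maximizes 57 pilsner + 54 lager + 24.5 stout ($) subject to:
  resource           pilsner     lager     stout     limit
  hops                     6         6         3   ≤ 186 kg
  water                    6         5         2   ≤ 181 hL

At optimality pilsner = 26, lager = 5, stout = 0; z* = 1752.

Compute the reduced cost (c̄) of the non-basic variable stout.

Check each constraint at x*: hops 186/186 (tight); water 181/181 (tight).
From A_Bᵀ y = c: 6·y_hops + 6·y_water = 57; 6·y_hops + 5·y_water = 54.
Solving: y_hops = 6.5, y_water = 3.
Reduced cost of stout: c₃ − yᵀa₃ = 24.5 − (6.5·3 + 3·2) = 24.5 − 25.5 = -1.

-1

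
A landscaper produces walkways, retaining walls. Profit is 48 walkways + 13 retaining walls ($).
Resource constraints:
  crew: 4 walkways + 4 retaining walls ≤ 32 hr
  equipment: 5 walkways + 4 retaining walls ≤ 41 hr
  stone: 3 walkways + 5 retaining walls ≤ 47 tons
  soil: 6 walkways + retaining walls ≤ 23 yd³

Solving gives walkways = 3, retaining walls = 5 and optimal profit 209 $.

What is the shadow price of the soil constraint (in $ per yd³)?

7

At the optimum: crew uses 32 of 32 (binding); equipment uses 35 of 41 (slack = 6); stone uses 34 of 47 (slack = 13); soil uses 23 of 23 (binding).
By complementary slackness, y = 0 for the non-binding constraints.
Dual feasibility on the basic columns requires 4·y_crew + 6·y_soil = 48, 4·y_crew + 1·y_soil = 13.
Solving: y_crew = 1.5, y_soil = 7.
Shadow price of soil = 7.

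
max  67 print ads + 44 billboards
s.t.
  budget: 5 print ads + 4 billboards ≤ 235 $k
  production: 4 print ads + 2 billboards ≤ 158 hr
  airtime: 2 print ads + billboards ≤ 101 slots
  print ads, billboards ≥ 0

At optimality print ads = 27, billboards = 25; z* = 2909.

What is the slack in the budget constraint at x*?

budget used = 5·27 + 4·25 = 235; slack = 235 − 235 = 0.

0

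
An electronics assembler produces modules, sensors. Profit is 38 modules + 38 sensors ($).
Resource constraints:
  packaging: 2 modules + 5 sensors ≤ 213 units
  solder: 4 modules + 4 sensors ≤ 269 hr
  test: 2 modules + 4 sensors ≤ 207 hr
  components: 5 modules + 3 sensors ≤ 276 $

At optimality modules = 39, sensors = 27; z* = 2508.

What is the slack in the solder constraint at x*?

5

solder used = 4·39 + 4·27 = 264; slack = 269 − 264 = 5.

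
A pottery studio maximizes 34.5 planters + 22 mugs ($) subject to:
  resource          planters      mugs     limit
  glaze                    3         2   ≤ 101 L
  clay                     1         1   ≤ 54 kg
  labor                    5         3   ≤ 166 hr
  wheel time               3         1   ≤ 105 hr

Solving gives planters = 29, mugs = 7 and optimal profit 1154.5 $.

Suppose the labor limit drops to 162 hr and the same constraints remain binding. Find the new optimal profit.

1142.5

Check each constraint at x*: glaze 101/101 (tight); clay 36/54 (slack 18); labor 166/166 (tight); wheel time 94/105 (slack 11).
By complementary slackness, y = 0 for the non-binding constraints.
The binding rows give the dual system: 3·y_glaze + 5·y_labor = 34.5 and 2·y_glaze + 3·y_labor = 22.
Solving: y_glaze = 6.5, y_labor = 3.
Δz = y_labor·Δb = 3 × (-4) = -12, so new z* = 1154.5 − 12 = 1142.5.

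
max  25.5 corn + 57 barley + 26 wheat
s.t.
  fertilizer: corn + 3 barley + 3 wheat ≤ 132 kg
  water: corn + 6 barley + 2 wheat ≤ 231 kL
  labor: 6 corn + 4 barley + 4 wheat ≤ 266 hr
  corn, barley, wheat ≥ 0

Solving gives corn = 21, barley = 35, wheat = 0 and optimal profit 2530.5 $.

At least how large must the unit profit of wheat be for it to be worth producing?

27

Check each constraint at x*: fertilizer 126/132 (slack 6); water 231/231 (tight); labor 266/266 (tight).
By complementary slackness, y = 0 for the non-binding constraint.
From A_Bᵀ y = c: 1·y_water + 6·y_labor = 25.5; 6·y_water + 4·y_labor = 57.
Solving: y_water = 7.5, y_labor = 3.
wheat enters the basis when its profit ≥ yᵀa₃ = 7.5·2 + 3·4 = 27.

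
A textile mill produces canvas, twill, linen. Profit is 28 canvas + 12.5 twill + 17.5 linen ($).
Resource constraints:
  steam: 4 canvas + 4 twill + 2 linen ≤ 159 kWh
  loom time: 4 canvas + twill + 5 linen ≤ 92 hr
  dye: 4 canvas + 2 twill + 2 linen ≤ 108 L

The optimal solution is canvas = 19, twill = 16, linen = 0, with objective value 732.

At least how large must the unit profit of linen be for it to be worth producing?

At the optimum: steam uses 140 of 159 (slack = 19); loom time uses 92 of 92 (binding); dye uses 108 of 108 (binding).
Since steam is not tight, its dual is 0.
Dual feasibility on the basic columns requires 4·y_loom time + 4·y_dye = 28, 1·y_loom time + 2·y_dye = 12.5.
Solving: y_loom time = 1.5, y_dye = 5.5.
linen enters the basis when its profit ≥ yᵀa₃ = 1.5·5 + 5.5·2 = 18.5.

18.5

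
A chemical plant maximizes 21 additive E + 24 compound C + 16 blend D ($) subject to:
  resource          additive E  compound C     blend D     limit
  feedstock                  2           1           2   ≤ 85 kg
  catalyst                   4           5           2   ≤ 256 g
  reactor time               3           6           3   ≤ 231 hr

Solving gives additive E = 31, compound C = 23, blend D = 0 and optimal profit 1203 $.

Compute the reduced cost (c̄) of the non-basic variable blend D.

At the optimum: feedstock uses 85 of 85 (binding); catalyst uses 239 of 256 (slack = 17); reactor time uses 231 of 231 (binding).
Slack constraints have shadow price 0 (complementary slackness).
From A_Bᵀ y = c: 2·y_feedstock + 3·y_reactor time = 21; 1·y_feedstock + 6·y_reactor time = 24.
→ y_feedstock = 6 and y_reactor time = 3.
Reduced cost of blend D: c₃ − yᵀa₃ = 16 − (6·2 + 3·3) = 16 − 21 = -5.

-5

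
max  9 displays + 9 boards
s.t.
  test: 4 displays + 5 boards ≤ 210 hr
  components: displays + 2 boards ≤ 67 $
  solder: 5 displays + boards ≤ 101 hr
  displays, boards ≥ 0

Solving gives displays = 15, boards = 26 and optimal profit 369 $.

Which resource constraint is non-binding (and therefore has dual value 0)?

test: 190/210 (slack 20)
components: 67/67 (binding)
solder: 101/101 (binding)
By complementary slackness, a constraint with positive slack has shadow price 0 → test.

test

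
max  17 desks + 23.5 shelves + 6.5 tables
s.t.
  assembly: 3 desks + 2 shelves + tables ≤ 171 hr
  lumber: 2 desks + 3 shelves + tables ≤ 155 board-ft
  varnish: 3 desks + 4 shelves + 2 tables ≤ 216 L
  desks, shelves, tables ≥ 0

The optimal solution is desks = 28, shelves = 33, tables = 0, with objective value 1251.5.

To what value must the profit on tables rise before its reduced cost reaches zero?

10.5

Check each constraint at x*: assembly 150/171 (slack 21); lumber 155/155 (tight); varnish 216/216 (tight).
Slack constraints have shadow price 0 (complementary slackness).
The binding rows give the dual system: 2·y_lumber + 3·y_varnish = 17 and 3·y_lumber + 4·y_varnish = 23.5.
Solving: y_lumber = 2.5, y_varnish = 4.
tables enters the basis when its profit ≥ yᵀa₃ = 2.5·1 + 4·2 = 10.5.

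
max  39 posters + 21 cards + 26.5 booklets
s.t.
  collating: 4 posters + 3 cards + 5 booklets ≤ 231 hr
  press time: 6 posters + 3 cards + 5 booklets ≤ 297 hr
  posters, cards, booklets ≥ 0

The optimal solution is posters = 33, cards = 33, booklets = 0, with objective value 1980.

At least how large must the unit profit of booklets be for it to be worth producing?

At the optimum: collating uses 231 of 231 (binding); press time uses 297 of 297 (binding).
From A_Bᵀ y = c: 4·y_collating + 6·y_press time = 39; 3·y_collating + 3·y_press time = 21.
This yields shadow prices y_collating = 1.5, y_press time = 5.5.
booklets enters the basis when its profit ≥ yᵀa₃ = 1.5·5 + 5.5·5 = 35.

35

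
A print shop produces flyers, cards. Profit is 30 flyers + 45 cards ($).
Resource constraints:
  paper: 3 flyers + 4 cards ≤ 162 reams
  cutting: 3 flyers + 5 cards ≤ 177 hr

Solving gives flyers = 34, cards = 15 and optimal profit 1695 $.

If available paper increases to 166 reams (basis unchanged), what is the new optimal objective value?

Both paper and cutting are binding at x*.
The binding rows give the dual system: 3·y_paper + 3·y_cutting = 30 and 4·y_paper + 5·y_cutting = 45.
Solving: y_paper = 5, y_cutting = 5.
Δz = y_paper·Δb = 5 × (4) = 20, so new z* = 1695 + 20 = 1715.

1715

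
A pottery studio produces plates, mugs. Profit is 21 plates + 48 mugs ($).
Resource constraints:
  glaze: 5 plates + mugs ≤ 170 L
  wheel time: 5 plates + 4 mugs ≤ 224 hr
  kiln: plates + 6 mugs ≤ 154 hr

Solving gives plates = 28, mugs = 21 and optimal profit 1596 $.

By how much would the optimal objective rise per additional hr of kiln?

At the optimum: glaze uses 161 of 170 (slack = 9); wheel time uses 224 of 224 (binding); kiln uses 154 of 154 (binding).
Slack constraints have shadow price 0 (complementary slackness).
The binding rows give the dual system: 5·y_wheel time + 1·y_kiln = 21 and 4·y_wheel time + 6·y_kiln = 48.
→ y_wheel time = 3 and y_kiln = 6.
Shadow price of kiln = 6.

6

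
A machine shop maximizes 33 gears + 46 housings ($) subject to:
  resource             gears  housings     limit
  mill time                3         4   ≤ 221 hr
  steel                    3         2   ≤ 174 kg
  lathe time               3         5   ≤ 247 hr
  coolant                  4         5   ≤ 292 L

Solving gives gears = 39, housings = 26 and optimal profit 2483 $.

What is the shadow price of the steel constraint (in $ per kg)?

0

Binding: mill time and lathe time. Non-binding: steel (5 unused), coolant (6 unused).
Slack constraints have shadow price 0 (complementary slackness).
From A_Bᵀ y = c: 3·y_mill time + 3·y_lathe time = 33; 4·y_mill time + 5·y_lathe time = 46.
This yields shadow prices y_mill time = 9, y_lathe time = 2.
Shadow price of steel = 0.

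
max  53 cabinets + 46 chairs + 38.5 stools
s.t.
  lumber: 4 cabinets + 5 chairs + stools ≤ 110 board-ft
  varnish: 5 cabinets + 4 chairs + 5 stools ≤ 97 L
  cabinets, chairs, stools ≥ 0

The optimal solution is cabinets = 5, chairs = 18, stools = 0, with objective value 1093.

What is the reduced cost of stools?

Both lumber and varnish are binding at x*.
Dual feasibility on the basic columns requires 4·y_lumber + 5·y_varnish = 53, 5·y_lumber + 4·y_varnish = 46.
→ y_lumber = 2 and y_varnish = 9.
Reduced cost of stools: c₃ − yᵀa₃ = 38.5 − (2·1 + 9·5) = 38.5 − 47 = -8.5.

-8.5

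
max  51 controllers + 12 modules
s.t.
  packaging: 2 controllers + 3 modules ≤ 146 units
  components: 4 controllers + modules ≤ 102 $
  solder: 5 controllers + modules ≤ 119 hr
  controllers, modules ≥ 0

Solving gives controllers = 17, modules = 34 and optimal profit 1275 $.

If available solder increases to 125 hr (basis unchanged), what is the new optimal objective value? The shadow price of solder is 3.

Δb = 6, so new z* = 1275 + (3)·(6) = 1275 + 18 = 1293.

1293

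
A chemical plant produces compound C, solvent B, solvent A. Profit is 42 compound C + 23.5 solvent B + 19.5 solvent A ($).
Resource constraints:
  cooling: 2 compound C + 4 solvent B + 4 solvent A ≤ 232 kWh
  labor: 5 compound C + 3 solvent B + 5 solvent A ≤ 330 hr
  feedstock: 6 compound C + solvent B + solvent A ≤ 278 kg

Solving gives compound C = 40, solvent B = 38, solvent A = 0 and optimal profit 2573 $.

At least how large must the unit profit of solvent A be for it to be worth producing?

Binding: cooling and feedstock. Non-binding: labor (16 unused).
By complementary slackness, y = 0 for the non-binding constraint.
Dual feasibility on the basic columns requires 2·y_cooling + 6·y_feedstock = 42, 4·y_cooling + 1·y_feedstock = 23.5.
This yields shadow prices y_cooling = 4.5, y_feedstock = 5.5.
solvent A enters the basis when its profit ≥ yᵀa₃ = 4.5·4 + 5.5·1 = 23.5.

23.5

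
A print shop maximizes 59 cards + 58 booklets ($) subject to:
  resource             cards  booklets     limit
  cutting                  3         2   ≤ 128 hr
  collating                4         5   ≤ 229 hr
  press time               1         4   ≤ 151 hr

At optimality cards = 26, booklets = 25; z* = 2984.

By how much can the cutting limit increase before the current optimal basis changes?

43.75

Binding constraints: cutting, collating. The basis is B = [[3,2],[4,5]] with det 7.
Per unit increase in cutting, x* moves by d = (0.7143, -0.5714).
The basis stays optimal until booklets reaches 0; allowable increase = 43.75 hr.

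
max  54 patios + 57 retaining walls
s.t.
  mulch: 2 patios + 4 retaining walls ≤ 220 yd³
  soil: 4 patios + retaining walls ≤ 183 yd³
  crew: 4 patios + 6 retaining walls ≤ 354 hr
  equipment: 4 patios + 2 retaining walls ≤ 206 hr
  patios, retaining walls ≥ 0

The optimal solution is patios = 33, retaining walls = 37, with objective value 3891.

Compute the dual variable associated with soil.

At the optimum: mulch uses 214 of 220 (slack = 6); soil uses 169 of 183 (slack = 14); crew uses 354 of 354 (binding); equipment uses 206 of 206 (binding).
Slack constraints have shadow price 0 (complementary slackness).
Dual feasibility on the basic columns requires 4·y_crew + 4·y_equipment = 54, 6·y_crew + 2·y_equipment = 57.
This yields shadow prices y_crew = 7.5, y_equipment = 6.
Shadow price of soil = 0.

0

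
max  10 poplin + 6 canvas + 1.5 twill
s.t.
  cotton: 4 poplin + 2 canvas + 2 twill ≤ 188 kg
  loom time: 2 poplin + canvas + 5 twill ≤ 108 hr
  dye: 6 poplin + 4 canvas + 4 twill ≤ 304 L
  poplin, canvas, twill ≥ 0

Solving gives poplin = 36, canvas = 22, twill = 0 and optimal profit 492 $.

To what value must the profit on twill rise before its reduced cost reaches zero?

6

At the optimum: cotton uses 188 of 188 (binding); loom time uses 94 of 108 (slack = 14); dye uses 304 of 304 (binding).
By complementary slackness, y = 0 for the non-binding constraint.
Dual feasibility on the basic columns requires 4·y_cotton + 6·y_dye = 10, 2·y_cotton + 4·y_dye = 6.
Solving: y_cotton = 1, y_dye = 1.
twill enters the basis when its profit ≥ yᵀa₃ = 1·2 + 1·4 = 6.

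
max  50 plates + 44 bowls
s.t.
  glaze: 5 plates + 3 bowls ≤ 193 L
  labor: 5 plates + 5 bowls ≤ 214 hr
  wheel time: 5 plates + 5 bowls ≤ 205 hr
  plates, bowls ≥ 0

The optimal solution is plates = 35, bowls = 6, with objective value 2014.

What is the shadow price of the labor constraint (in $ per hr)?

Binding: glaze and wheel time. Non-binding: labor (9 unused).
Since labor is not tight, its dual is 0.
From A_Bᵀ y = c: 5·y_glaze + 5·y_wheel time = 50; 3·y_glaze + 5·y_wheel time = 44.
Solving: y_glaze = 3, y_wheel time = 7.
Shadow price of labor = 0.

0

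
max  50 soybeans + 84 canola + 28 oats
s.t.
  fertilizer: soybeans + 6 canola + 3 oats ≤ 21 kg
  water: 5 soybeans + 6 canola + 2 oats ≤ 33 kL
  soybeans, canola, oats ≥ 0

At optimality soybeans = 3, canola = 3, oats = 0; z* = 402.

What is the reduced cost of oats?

-5

At the optimum: fertilizer uses 21 of 21 (binding); water uses 33 of 33 (binding).
Dual feasibility on the basic columns requires 1·y_fertilizer + 5·y_water = 50, 6·y_fertilizer + 6·y_water = 84.
→ y_fertilizer = 5 and y_water = 9.
Reduced cost of oats: c₃ − yᵀa₃ = 28 − (5·3 + 9·2) = 28 − 33 = -5.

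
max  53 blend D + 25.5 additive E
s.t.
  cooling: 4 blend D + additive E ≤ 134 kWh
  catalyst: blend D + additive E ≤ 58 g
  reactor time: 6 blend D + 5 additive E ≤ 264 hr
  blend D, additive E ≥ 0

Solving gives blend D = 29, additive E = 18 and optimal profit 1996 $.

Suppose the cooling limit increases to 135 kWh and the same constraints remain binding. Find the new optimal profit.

2004

Check each constraint at x*: cooling 134/134 (tight); catalyst 47/58 (slack 11); reactor time 264/264 (tight).
By complementary slackness, y = 0 for the non-binding constraint.
The binding rows give the dual system: 4·y_cooling + 6·y_reactor time = 53 and 1·y_cooling + 5·y_reactor time = 25.5.
→ y_cooling = 8 and y_reactor time = 3.5.
Δz = y_cooling·Δb = 8 × (1) = 8, so new z* = 1996 + 8 = 2004.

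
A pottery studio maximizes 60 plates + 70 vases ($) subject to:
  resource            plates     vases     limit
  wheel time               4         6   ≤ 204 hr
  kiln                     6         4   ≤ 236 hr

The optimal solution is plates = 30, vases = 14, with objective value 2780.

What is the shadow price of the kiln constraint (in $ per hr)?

At the optimum: wheel time uses 204 of 204 (binding); kiln uses 236 of 236 (binding).
From A_Bᵀ y = c: 4·y_wheel time + 6·y_kiln = 60; 6·y_wheel time + 4·y_kiln = 70.
Solving: y_wheel time = 9, y_kiln = 4.
Shadow price of kiln = 4.

4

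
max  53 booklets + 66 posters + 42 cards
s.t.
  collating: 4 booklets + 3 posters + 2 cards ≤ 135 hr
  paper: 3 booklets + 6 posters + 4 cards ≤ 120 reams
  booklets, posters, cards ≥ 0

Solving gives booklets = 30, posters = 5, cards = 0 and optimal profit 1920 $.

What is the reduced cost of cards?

-2

Check each constraint at x*: collating 135/135 (tight); paper 120/120 (tight).
Dual feasibility on the basic columns requires 4·y_collating + 3·y_paper = 53, 3·y_collating + 6·y_paper = 66.
Solving: y_collating = 8, y_paper = 7.
Reduced cost of cards: c₃ − yᵀa₃ = 42 − (8·2 + 7·4) = 42 − 44 = -2.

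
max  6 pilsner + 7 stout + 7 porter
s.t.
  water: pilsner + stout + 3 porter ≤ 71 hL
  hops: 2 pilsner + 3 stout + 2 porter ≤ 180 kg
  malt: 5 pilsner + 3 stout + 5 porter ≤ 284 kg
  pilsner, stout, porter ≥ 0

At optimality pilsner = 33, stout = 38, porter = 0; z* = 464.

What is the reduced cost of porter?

-7

Binding: water and hops. Non-binding: malt (5 unused).
Slack constraints have shadow price 0 (complementary slackness).
The binding rows give the dual system: 1·y_water + 2·y_hops = 6 and 1·y_water + 3·y_hops = 7.
Solving: y_water = 4, y_hops = 1.
Reduced cost of porter: c₃ − yᵀa₃ = 7 − (4·3 + 1·2) = 7 − 14 = -7.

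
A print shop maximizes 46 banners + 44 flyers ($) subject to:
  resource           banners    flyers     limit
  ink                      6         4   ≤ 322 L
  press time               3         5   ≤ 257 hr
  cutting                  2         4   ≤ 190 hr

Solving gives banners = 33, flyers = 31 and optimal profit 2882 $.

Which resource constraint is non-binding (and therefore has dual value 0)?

ink: 322/322 (binding)
press time: 254/257 (slack 3)
cutting: 190/190 (binding)
By complementary slackness, a constraint with positive slack has shadow price 0 → press time.

press time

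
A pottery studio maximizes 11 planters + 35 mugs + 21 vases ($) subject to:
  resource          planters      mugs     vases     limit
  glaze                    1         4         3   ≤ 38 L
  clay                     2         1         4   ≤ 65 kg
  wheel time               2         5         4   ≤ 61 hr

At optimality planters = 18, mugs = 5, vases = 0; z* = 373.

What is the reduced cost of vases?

-6

Binding: glaze and wheel time. Non-binding: clay (24 unused).
Since clay is not tight, its dual is 0.
From A_Bᵀ y = c: 1·y_glaze + 2·y_wheel time = 11; 4·y_glaze + 5·y_wheel time = 35.
→ y_glaze = 5 and y_wheel time = 3.
Reduced cost of vases: c₃ − yᵀa₃ = 21 − (5·3 + 3·4) = 21 − 27 = -6.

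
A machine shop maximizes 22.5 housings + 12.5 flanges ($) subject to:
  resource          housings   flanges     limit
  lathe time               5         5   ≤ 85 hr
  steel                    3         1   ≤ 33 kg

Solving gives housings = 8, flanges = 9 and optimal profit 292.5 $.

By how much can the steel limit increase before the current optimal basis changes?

Binding constraints: lathe time, steel. The basis is B = [[5,5],[3,1]] with det -10.
Per unit increase in steel, x* moves by d = (0.5, -0.5).
The basis stays optimal until flanges reaches 0; allowable increase = 18 kg.

18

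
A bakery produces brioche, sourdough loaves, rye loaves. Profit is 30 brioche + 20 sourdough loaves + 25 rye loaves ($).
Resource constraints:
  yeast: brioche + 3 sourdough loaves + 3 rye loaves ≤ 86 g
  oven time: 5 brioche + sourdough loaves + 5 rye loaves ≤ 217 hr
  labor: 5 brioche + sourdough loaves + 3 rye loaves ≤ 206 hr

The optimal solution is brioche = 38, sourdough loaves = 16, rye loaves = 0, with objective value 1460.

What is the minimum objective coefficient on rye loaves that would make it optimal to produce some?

At the optimum: yeast uses 86 of 86 (binding); oven time uses 206 of 217 (slack = 11); labor uses 206 of 206 (binding).
By complementary slackness, y = 0 for the non-binding constraint.
Dual feasibility on the basic columns requires 1·y_yeast + 5·y_labor = 30, 3·y_yeast + 1·y_labor = 20.
→ y_yeast = 5 and y_labor = 5.
rye loaves enters the basis when its profit ≥ yᵀa₃ = 5·3 + 5·3 = 30.

30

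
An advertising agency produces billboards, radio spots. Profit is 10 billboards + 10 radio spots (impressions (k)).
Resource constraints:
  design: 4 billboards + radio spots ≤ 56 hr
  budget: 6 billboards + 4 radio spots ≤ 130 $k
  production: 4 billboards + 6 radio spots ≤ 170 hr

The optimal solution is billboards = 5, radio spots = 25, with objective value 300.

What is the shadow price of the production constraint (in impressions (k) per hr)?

1

At the optimum: design uses 45 of 56 (slack = 11); budget uses 130 of 130 (binding); production uses 170 of 170 (binding).
Since design is not tight, its dual is 0.
Dual feasibility on the basic columns requires 6·y_budget + 4·y_production = 10, 4·y_budget + 6·y_production = 10.
This yields shadow prices y_budget = 1, y_production = 1.
Shadow price of production = 1.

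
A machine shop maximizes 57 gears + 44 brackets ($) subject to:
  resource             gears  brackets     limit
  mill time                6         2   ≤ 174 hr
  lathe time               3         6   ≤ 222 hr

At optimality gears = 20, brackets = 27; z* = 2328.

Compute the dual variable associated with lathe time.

5

Check each constraint at x*: mill time 174/174 (tight); lathe time 222/222 (tight).
The binding rows give the dual system: 6·y_mill time + 3·y_lathe time = 57 and 2·y_mill time + 6·y_lathe time = 44.
→ y_mill time = 7 and y_lathe time = 5.
Shadow price of lathe time = 5.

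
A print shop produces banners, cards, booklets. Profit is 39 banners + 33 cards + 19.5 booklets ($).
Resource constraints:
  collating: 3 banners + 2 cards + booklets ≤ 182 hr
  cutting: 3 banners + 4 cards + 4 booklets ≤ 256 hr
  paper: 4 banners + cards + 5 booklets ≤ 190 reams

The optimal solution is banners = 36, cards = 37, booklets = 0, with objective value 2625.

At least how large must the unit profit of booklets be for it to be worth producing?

23.5

Check each constraint at x*: collating 182/182 (tight); cutting 256/256 (tight); paper 181/190 (slack 9).
Since paper is not tight, its dual is 0.
The binding rows give the dual system: 3·y_collating + 3·y_cutting = 39 and 2·y_collating + 4·y_cutting = 33.
→ y_collating = 9.5 and y_cutting = 3.5.
booklets enters the basis when its profit ≥ yᵀa₃ = 9.5·1 + 3.5·4 = 23.5.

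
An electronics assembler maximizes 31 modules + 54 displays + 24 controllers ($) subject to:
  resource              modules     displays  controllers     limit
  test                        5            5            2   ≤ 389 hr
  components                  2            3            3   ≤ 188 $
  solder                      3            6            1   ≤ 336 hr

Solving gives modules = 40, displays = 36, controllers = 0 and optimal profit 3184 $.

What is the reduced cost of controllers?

-5

Check each constraint at x*: test 380/389 (slack 9); components 188/188 (tight); solder 336/336 (tight).
By complementary slackness, y = 0 for the non-binding constraint.
Dual feasibility on the basic columns requires 2·y_components + 3·y_solder = 31, 3·y_components + 6·y_solder = 54.
This yields shadow prices y_components = 8, y_solder = 5.
Reduced cost of controllers: c₃ − yᵀa₃ = 24 − (8·3 + 5·1) = 24 − 29 = -5.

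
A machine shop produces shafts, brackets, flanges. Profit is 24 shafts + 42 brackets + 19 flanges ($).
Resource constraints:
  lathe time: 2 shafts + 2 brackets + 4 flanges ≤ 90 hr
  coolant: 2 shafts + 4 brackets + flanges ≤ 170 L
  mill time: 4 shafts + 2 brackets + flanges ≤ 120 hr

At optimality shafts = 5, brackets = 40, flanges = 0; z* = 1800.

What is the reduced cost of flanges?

-2

Binding: lathe time and coolant. Non-binding: mill time (20 unused).
By complementary slackness, y = 0 for the non-binding constraint.
The binding rows give the dual system: 2·y_lathe time + 2·y_coolant = 24 and 2·y_lathe time + 4·y_coolant = 42.
Solving: y_lathe time = 3, y_coolant = 9.
Reduced cost of flanges: c₃ − yᵀa₃ = 19 − (3·4 + 9·1) = 19 − 21 = -2.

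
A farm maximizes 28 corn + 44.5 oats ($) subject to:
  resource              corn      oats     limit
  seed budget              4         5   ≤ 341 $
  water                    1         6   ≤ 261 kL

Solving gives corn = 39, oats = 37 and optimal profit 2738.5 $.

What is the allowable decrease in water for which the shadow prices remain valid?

175.75

Binding constraints: seed budget, water. The basis is B = [[4,5],[1,6]] with det 19.
Per unit decrease in water, x* moves by d = (0.2632, -0.2105).
The basis stays optimal until oats reaches 0; allowable decrease = 175.75 kL.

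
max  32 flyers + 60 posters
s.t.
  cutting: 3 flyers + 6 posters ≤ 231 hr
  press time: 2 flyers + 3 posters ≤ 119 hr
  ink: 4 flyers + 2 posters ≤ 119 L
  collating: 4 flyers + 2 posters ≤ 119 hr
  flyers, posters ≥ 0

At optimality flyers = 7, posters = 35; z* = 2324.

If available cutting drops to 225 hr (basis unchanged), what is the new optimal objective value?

2276

Check each constraint at x*: cutting 231/231 (tight); press time 119/119 (tight); ink 98/119 (slack 21); collating 98/119 (slack 21).
Slack constraints have shadow price 0 (complementary slackness).
Dual feasibility on the basic columns requires 3·y_cutting + 2·y_press time = 32, 6·y_cutting + 3·y_press time = 60.
This yields shadow prices y_cutting = 8, y_press time = 4.
Δz = y_cutting·Δb = 8 × (-6) = -48, so new z* = 2324 − 48 = 2276.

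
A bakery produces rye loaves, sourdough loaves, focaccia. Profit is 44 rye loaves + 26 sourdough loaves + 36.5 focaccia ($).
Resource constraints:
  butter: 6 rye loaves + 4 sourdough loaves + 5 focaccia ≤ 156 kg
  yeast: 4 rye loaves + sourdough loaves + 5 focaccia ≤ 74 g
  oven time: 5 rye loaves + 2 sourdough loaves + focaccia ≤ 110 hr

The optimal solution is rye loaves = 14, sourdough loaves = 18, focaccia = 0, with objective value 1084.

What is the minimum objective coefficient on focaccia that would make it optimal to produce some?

Binding: butter and yeast. Non-binding: oven time (4 unused).
Since oven time is not tight, its dual is 0.
The binding rows give the dual system: 6·y_butter + 4·y_yeast = 44 and 4·y_butter + 1·y_yeast = 26.
This yields shadow prices y_butter = 6, y_yeast = 2.
focaccia enters the basis when its profit ≥ yᵀa₃ = 6·5 + 2·5 = 40.

40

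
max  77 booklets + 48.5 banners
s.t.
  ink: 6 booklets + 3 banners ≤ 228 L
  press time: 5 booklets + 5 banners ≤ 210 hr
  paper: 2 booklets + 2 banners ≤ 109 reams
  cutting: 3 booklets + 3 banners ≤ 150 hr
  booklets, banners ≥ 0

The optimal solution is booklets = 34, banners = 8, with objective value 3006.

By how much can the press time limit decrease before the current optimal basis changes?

Binding constraints: ink, press time. The basis is B = [[6,3],[5,5]] with det 15.
Per unit decrease in press time, x* moves by d = (0.2, -0.4).
The basis stays optimal until banners reaches 0; allowable decrease = 20 hr.

20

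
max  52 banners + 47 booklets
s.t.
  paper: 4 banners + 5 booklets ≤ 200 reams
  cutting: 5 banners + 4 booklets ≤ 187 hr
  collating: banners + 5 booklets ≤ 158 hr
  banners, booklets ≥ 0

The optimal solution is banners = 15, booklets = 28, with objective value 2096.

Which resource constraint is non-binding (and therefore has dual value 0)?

collating

paper: 200/200 (binding)
cutting: 187/187 (binding)
collating: 155/158 (slack 3)
By complementary slackness, a constraint with positive slack has shadow price 0 → collating.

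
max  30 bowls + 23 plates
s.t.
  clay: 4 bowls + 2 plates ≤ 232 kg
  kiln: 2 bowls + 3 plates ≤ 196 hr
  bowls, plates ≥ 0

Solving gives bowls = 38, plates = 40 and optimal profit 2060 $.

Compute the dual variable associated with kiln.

4

At the optimum: clay uses 232 of 232 (binding); kiln uses 196 of 196 (binding).
Dual feasibility on the basic columns requires 4·y_clay + 2·y_kiln = 30, 2·y_clay + 3·y_kiln = 23.
This yields shadow prices y_clay = 5.5, y_kiln = 4.
Shadow price of kiln = 4.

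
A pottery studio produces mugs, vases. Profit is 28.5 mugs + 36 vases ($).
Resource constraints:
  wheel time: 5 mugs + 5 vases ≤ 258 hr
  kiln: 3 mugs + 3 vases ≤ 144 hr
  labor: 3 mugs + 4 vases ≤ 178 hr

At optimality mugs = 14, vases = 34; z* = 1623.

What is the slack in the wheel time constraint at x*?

wheel time used = 5·14 + 5·34 = 240; slack = 258 − 240 = 18.

18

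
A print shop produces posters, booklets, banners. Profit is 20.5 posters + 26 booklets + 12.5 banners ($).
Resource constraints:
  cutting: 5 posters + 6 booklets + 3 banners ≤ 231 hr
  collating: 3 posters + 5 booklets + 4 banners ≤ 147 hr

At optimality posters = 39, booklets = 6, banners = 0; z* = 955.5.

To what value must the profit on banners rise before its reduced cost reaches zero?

14.5

At the optimum: cutting uses 231 of 231 (binding); collating uses 147 of 147 (binding).
Dual feasibility on the basic columns requires 5·y_cutting + 3·y_collating = 20.5, 6·y_cutting + 5·y_collating = 26.
Solving: y_cutting = 3.5, y_collating = 1.
banners enters the basis when its profit ≥ yᵀa₃ = 3.5·3 + 1·4 = 14.5.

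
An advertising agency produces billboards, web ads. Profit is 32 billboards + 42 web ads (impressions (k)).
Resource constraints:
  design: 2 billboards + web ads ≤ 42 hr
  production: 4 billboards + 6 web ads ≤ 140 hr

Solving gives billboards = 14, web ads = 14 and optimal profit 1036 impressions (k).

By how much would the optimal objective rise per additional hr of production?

6.5

Check each constraint at x*: design 42/42 (tight); production 140/140 (tight).
The binding rows give the dual system: 2·y_design + 4·y_production = 32 and 1·y_design + 6·y_production = 42.
Solving: y_design = 3, y_production = 6.5.
Shadow price of production = 6.5.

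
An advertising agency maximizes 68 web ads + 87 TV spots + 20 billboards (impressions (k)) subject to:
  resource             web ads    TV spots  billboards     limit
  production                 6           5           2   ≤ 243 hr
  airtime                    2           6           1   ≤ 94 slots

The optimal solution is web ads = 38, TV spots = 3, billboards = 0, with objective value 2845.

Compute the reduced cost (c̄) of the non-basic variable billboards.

-5

Both production and airtime are binding at x*.
From A_Bᵀ y = c: 6·y_production + 2·y_airtime = 68; 5·y_production + 6·y_airtime = 87.
This yields shadow prices y_production = 9, y_airtime = 7.
Reduced cost of billboards: c₃ − yᵀa₃ = 20 − (9·2 + 7·1) = 20 − 25 = -5.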